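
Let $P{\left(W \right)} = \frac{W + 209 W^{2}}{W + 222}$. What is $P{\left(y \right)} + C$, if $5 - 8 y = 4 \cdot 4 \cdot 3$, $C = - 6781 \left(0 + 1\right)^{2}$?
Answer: $- \frac{93625687}{13864} \approx -6753.1$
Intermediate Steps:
$C = -6781$ ($C = - 6781 \cdot 1^{2} = \left(-6781\right) 1 = -6781$)
$y = - \frac{43}{8}$ ($y = \frac{5}{8} - \frac{4 \cdot 4 \cdot 3}{8} = \frac{5}{8} - \frac{16 \cdot 3}{8} = \frac{5}{8} - 6 = - \frac{43}{8} \approx -5.375$)
$P{\left(W \right)} = \frac{W + 209 W^{2}}{222 + W}$
$P{\left(y \right)} + C = - \frac{43 \left(1 + 209 \left(- \frac{43}{8}\right)\right)}{8 \left(222 - \frac{43}{8}\right)} - 6781 = - \frac{43 \left(1 - \frac{8987}{8}\right)}{8 \cdot \frac{1733}{8}} - 6781 = \left(- \frac{43}{8}\right) \frac{8}{1733} \left(- \frac{8979}{8}\right) - 6781 = \frac{386097}{13864} - 6781 = - \frac{93625687}{13864}$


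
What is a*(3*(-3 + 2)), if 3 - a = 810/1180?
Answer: -819/118 ≈ -6.9407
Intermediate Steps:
a = 273/118 (a = 3 - 810/1180 = 3 - 1*81/118 = 3 - 81/118 = 273/118 ≈ 2.3136)
a*(3*(-3 + 2)) = 273*(3*(-3 + 2))/118 = 273*(3*(-1))/118 = (273/118)*(-3) = -819/118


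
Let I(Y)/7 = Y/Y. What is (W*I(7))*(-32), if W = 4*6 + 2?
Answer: -5824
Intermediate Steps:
I(Y) = 7 (I(Y) = 7*(Y/Y) = 7*1 = 7)
W = 26 (W = 24 + 2 = 26)
(W*I(7))*(-32) = (26*7)*(-32) = 182*(-32) = -5824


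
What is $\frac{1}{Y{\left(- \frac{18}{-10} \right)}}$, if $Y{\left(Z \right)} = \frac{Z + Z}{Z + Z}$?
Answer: $1$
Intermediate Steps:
$Y{\left(Z \right)} = 1$ ($Y{\left(Z \right)} = \frac{2 Z}{2 Z} = 2 Z \frac{1}{2 Z} = 1$)
$\frac{1}{Y{\left(- \frac{18}{-10} \right)}} = 1^{-1} = 1$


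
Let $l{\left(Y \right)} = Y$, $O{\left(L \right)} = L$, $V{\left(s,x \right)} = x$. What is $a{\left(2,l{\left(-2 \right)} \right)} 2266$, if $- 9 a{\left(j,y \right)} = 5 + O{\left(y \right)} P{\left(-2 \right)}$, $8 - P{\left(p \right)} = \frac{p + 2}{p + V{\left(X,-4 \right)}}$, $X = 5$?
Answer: $\frac{24926}{9} \approx 2769.6$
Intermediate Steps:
$P{\left(p \right)} = 8 - \frac{2 + p}{-4 + p}$ ($P{\left(p \right)} = 8 - \frac{p + 2}{p - 4} = 8 - \frac{2 + p}{-4 + p}$)
$a{\left(j,y \right)} = - \frac{5}{9} - \frac{8 y}{9}$ ($a{\left(j,y \right)} = - \frac{5 + y \frac{-34 + 7 \left(-2\right)}{-4 - 2}}{9} = - \frac{5 + y \frac{-34 - 14}{-6}}{9} = - \frac{5 + y \left(\left(- \frac{1}{6}\right) \left(-48\right)\right)}{9} = - \frac{5 + y 8}{9} = - \frac{5 + 8 y}{9} = - \frac{5}{9} - \frac{8 y}{9}$)
$a{\left(2,l{\left(-2 \right)} \right)} 2266 = \left(- \frac{5}{9} - - \frac{16}{9}\right) 2266 = \left(- \frac{5}{9} + \frac{16}{9}\right) 2266 = \frac{11}{9} \cdot 2266 = \frac{24926}{9}$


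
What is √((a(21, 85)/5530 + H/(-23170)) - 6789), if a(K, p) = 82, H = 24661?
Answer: I*√22749884280459210/1830430 ≈ 82.402*I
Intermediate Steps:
√((a(21, 85)/5530 + H/(-23170)) - 6789) = √((82/5530 + 24661/(-23170)) - 6789) = √((82*(1/5530) + 24661*(-1/23170)) - 6789) = √((41/2765 - 3523/3310) - 6789) = √(-1921077/1830430 - 6789) = √(-12428710347/1830430) = I*√22749884280459210/1830430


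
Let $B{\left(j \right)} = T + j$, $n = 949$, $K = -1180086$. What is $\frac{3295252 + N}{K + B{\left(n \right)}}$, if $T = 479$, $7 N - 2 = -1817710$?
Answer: $- \frac{461936}{179361} \approx -2.5755$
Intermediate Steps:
$N = - \frac{1817708}{7}$ ($N = \frac{2}{7} + \frac{1}{7} \left(-1817710\right) = \frac{2}{7} - \frac{1817710}{7} = - \frac{1817708}{7} \approx -2.5967 \cdot 10^{5}$)
$B{\left(j \right)} = 479 + j$
$\frac{3295252 + N}{K + B{\left(n \right)}} = \frac{3295252 - \frac{1817708}{7}}{-1180086 + \left(479 + 949\right)} = \frac{21249056}{7 \left(-1180086 + 1428\right)} = \frac{21249056}{7 \left(-1178658\right)} = \frac{21249056}{7} \left(- \frac{1}{1178658}\right) = - \frac{461936}{179361}$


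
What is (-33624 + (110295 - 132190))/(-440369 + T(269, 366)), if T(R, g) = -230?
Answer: 55519/440599 ≈ 0.12601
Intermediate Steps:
(-33624 + (110295 - 132190))/(-440369 + T(269, 366)) = (-33624 + (110295 - 132190))/(-440369 - 230) = (-33624 - 21895)/(-440599) = -55519*(-1/440599) = 55519/440599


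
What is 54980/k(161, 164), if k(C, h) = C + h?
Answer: 10996/65 ≈ 169.17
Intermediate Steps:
54980/k(161, 164) = 54980/(161 + 164) = 54980/325 = 54980*(1/325) = 10996/65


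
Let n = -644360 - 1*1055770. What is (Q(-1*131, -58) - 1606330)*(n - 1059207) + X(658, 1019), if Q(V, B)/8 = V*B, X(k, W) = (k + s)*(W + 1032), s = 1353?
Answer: 4264686387563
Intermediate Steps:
X(k, W) = (1032 + W)*(1353 + k) (X(k, W) = (k + 1353)*(W + 1032) = (1353 + k)*(1032 + W) = (1032 + W)*(1353 + k))
Q(V, B) = 8*B*V (Q(V, B) = 8*(V*B) = 8*(B*V) = 8*B*V)
n = -1700130 (n = -644360 - 1055770 = -1700130)
(Q(-1*131, -58) - 1606330)*(n - 1059207) + X(658, 1019) = (8*(-58)*(-1*131) - 1606330)*(-1700130 - 1059207) + (1396296 + 1032*658 + 1353*1019 + 1019*658) = (8*(-58)*(-131) - 1606330)*(-2759337) + (1396296 + 679056 + 1378707 + 670502) = (60784 - 1606330)*(-2759337) + 4124561 = -1545546*(-2759337) + 4124561 = 4264682263002 + 4124561 = 4264686387563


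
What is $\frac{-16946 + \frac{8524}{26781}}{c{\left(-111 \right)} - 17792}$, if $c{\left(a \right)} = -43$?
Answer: $\frac{453822302}{477639135} \approx 0.95014$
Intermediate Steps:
$\frac{-16946 + \frac{8524}{26781}}{c{\left(-111 \right)} - 17792} = \frac{-16946 + \frac{8524}{26781}}{-43 - 17792} = \frac{-16946 + 8524 \cdot \frac{1}{26781}}{-17835} = \left(-16946 + \frac{8524}{26781}\right) \left(- \frac{1}{17835}\right) = \left(- \frac{453822302}{26781}\right) \left(- \frac{1}{17835}\right) = \frac{453822302}{477639135}$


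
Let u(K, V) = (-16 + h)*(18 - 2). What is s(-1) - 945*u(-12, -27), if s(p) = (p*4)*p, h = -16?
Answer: 483844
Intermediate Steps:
u(K, V) = -512 (u(K, V) = (-16 - 16)*(18 - 2) = -32*16 = -512)
s(p) = 4*p**2 (s(p) = (4*p)*p = 4*p**2)
s(-1) - 945*u(-12, -27) = 4*(-1)**2 - 945*(-512) = 4*1 + 483840 = 4 + 483840 = 483844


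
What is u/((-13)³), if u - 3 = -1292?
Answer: 1289/2197 ≈ 0.58671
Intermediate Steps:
u = -1289 (u = 3 - 1292 = -1289)
u/((-13)³) = -1289/((-13)³) = -1289/(-2197) = -1289*(-1/2197) = 1289/2197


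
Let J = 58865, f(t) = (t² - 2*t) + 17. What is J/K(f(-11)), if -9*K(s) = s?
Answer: -105957/32 ≈ -3311.2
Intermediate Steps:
f(t) = 17 + t² - 2*t
K(s) = -s/9
J/K(f(-11)) = 58865/((-(17 + (-11)² - 2*(-11))/9)) = 58865/((-(17 + 121 + 22)/9)) = 58865/((-⅑*160)) = 58865/(-160/9) = 58865*(-9/160) = -105957/32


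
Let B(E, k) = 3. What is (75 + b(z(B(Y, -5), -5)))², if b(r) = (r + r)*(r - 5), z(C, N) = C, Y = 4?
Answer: 3969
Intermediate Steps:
b(r) = 2*r*(-5 + r) (b(r) = (2*r)*(-5 + r) = 2*r*(-5 + r))
(75 + b(z(B(Y, -5), -5)))² = (75 + 2*3*(-5 + 3))² = (75 + 2*3*(-2))² = (75 - 12)² = 63² = 3969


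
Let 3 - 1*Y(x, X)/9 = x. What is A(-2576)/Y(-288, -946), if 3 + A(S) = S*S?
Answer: 6635773/2619 ≈ 2533.7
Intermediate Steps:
Y(x, X) = 27 - 9*x
A(S) = -3 + S² (A(S) = -3 + S*S = -3 + S²)
A(-2576)/Y(-288, -946) = (-3 + (-2576)²)/(27 - 9*(-288)) = (-3 + 6635776)/(27 + 2592) = 6635773/2619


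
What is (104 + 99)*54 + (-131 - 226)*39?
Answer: -2961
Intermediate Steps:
(104 + 99)*54 + (-131 - 226)*39 = 203*54 - 357*39 = 10962 - 13923 = -2961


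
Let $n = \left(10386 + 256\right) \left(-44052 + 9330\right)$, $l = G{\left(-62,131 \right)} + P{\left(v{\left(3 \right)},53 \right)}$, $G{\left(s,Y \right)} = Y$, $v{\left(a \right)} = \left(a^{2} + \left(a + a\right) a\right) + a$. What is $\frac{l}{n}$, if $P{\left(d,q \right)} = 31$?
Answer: $- \frac{3}{6842806} \approx -4.3842 \cdot 10^{-7}$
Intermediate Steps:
$v{\left(a \right)} = a + 3 a^{2}$ ($v{\left(a \right)} = \left(a^{2} + 2 a a\right) + a = \left(a^{2} + 2 a^{2}\right) + a = 3 a^{2} + a = a + 3 a^{2}$)
$l = 162$ ($l = 131 + 31 = 162$)
$n = -369511524$ ($n = 10642 \left(-34722\right) = -369511524$)
$\frac{l}{n} = \frac{162}{-369511524} = 162 \left(- \frac{1}{369511524}\right) = - \frac{3}{6842806}$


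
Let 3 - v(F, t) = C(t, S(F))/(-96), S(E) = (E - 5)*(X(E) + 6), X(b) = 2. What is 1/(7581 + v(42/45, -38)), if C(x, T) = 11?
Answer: 96/728075 ≈ 0.00013185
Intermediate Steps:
S(E) = -40 + 8*E (S(E) = (E - 5)*(2 + 6) = (-5 + E)*8 = -40 + 8*E)
v(F, t) = 299/96 (v(F, t) = 3 - 11/(-96) = 3 - 11*(-1)/96 = 3 - 1*(-11/96) = 3 + 11/96 = 299/96)
1/(7581 + v(42/45, -38)) = 1/(7581 + 299/96) = 1/(728075/96) = 96/728075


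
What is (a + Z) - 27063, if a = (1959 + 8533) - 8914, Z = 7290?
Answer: -18195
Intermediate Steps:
a = 1578 (a = 10492 - 8914 = 1578)
(a + Z) - 27063 = (1578 + 7290) - 27063 = 8868 - 27063 = -18195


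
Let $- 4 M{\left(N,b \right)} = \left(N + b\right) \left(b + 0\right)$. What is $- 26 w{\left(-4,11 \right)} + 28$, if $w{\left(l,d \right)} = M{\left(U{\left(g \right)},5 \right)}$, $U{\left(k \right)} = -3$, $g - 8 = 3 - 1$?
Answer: $93$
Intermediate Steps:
$g = 10$ ($g = 8 + \left(3 - 1\right) = 8 + 2 = 10$)
$M{\left(N,b \right)} = - \frac{b \left(N + b\right)}{4}$ ($M{\left(N,b \right)} = - \frac{\left(N + b\right) \left(b + 0\right)}{4} = - \frac{\left(N + b\right) b}{4} = - \frac{b \left(N + b\right)}{4}$)
$w{\left(l,d \right)} = - \frac{5}{2}$ ($w{\left(l,d \right)} = \left(- \frac{1}{4}\right) 5 \left(-3 + 5\right) = \left(- \frac{1}{4}\right) 5 \cdot 2 = - \frac{5}{2}$)
$- 26 w{\left(-4,11 \right)} + 28 = \left(-26\right) \left(- \frac{5}{2}\right) + 28 = 65 + 28 = 93$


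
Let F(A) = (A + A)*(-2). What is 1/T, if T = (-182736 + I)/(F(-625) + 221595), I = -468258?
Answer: -224095/650994 ≈ -0.34423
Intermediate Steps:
F(A) = -4*A (F(A) = (2*A)*(-2) = -4*A)
T = -650994/224095 (T = (-182736 - 468258)/(-4*(-625) + 221595) = -650994/(2500 + 221595) = -650994/224095 ≈ -2.9050)
1/T = 1/(-650994/224095) = -224095/650994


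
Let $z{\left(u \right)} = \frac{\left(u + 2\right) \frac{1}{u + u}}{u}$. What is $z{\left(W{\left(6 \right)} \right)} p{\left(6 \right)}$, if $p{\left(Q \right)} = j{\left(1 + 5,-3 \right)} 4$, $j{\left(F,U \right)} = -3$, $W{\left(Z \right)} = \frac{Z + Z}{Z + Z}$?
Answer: $-18$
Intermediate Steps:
$W{\left(Z \right)} = 1$ ($W{\left(Z \right)} = \frac{2 Z}{2 Z} = 2 Z \frac{1}{2 Z} = 1$)
$p{\left(Q \right)} = -12$ ($p{\left(Q \right)} = \left(-3\right) 4 = -12$)
$z{\left(u \right)} = \frac{2 + u}{2 u^{2}}$ ($z{\left(u \right)} = \frac{\left(2 + u\right) \frac{1}{2 u}}{u} = \frac{\frac{1}{2} \frac{1}{u} \left(2 + u\right)}{u} = \frac{2 + u}{2 u^{2}}$)
$z{\left(W{\left(6 \right)} \right)} p{\left(6 \right)} = \frac{2 + 1}{2 \cdot 1} \left(-12\right) = \frac{1}{2} \cdot 1 \cdot 3 \left(-12\right) = \frac{3}{2} \left(-12\right) = -18$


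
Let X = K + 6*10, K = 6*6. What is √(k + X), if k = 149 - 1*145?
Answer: 10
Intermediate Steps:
K = 36
k = 4 (k = 149 - 145 = 4)
X = 96 (X = 36 + 6*10 = 36 + 60 = 96)
√(k + X) = √(4 + 96) = √100 = 10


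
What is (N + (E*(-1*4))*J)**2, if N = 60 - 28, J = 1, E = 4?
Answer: 256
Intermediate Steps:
N = 32
(N + (E*(-1*4))*J)**2 = (32 + (4*(-1*4))*1)**2 = (32 + (4*(-4))*1)**2 = (32 - 16*1)**2 = (32 - 16)**2 = 16**2 = 256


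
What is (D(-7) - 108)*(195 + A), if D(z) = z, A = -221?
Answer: 2990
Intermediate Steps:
(D(-7) - 108)*(195 + A) = (-7 - 108)*(195 - 221) = -115*(-26) = 2990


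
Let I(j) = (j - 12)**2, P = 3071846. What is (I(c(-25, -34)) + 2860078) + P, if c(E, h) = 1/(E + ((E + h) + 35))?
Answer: 14242896445/2401 ≈ 5.9321e+6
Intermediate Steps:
c(E, h) = 1/(35 + h + 2*E) (c(E, h) = 1/(E + (35 + E + h)) = 1/(35 + h + 2*E))
I(j) = (-12 + j)**2
(I(c(-25, -34)) + 2860078) + P = ((-12 + 1/(35 - 34 + 2*(-25)))**2 + 2860078) + 3071846 = ((-12 + 1/(35 - 34 - 50))**2 + 2860078) + 3071846 = ((-12 + 1/(-49))**2 + 2860078) + 3071846 = ((-12 - 1/49)**2 + 2860078) + 3071846 = ((-589/49)**2 + 2860078) + 3071846 = (346921/2401 + 2860078) + 3071846 = 6867394199/2401 + 3071846 = 14242896445/2401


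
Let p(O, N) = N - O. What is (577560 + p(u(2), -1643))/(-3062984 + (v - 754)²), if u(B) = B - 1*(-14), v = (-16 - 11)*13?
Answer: -575901/1841959 ≈ -0.31266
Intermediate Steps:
v = -351 (v = -27*13 = -351)
u(B) = 14 + B (u(B) = B + 14 = 14 + B)
(577560 + p(u(2), -1643))/(-3062984 + (v - 754)²) = (577560 + (-1643 - (14 + 2)))/(-3062984 + (-351 - 754)²) = (577560 + (-1643 - 1*16))/(-3062984 + (-1105)²) = (577560 + (-1643 - 16))/(-3062984 + 1221025) = (577560 - 1659)/(-1841959) = 575901*(-1/1841959) = -575901/1841959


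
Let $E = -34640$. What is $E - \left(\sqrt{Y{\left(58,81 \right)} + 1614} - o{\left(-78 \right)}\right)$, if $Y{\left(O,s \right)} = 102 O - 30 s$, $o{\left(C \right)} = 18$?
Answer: $-34622 - 10 \sqrt{51} \approx -34693.0$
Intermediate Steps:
$Y{\left(O,s \right)} = - 30 s + 102 O$
$E - \left(\sqrt{Y{\left(58,81 \right)} + 1614} - o{\left(-78 \right)}\right) = -34640 + \left(18 - \sqrt{\left(\left(-30\right) 81 + 102 \cdot 58\right) + 1614}\right) = -34640 + \left(18 - \sqrt{\left(-2430 + 5916\right) + 1614}\right) = -34640 + \left(18 - \sqrt{3486 + 1614}\right) = -34640 + \left(18 - \sqrt{5100}\right) = -34640 + \left(18 - 10 \sqrt{51}\right) = -34622 - 10 \sqrt{51}$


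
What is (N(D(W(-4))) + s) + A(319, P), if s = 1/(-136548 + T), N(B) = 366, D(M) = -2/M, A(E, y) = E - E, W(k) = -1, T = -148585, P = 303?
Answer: 104358677/285133 ≈ 366.00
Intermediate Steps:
A(E, y) = 0
s = -1/285133 (s = 1/(-136548 - 148585) = 1/(-285133) = -1/285133 ≈ -3.5071e-6)
(N(D(W(-4))) + s) + A(319, P) = (366 - 1/285133) + 0 = 104358677/285133 + 0 = 104358677/285133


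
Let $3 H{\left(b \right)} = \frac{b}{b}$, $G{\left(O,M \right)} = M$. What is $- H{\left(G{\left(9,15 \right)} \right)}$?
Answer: $- \frac{1}{3} \approx -0.33333$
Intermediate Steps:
$H{\left(b \right)} = \frac{1}{3}$ ($H{\left(b \right)} = \frac{b \frac{1}{b}}{3} = \frac{1}{3} \cdot 1 = \frac{1}{3}$)
$- H{\left(G{\left(9,15 \right)} \right)} = \left(-1\right) \frac{1}{3} = - \frac{1}{3}$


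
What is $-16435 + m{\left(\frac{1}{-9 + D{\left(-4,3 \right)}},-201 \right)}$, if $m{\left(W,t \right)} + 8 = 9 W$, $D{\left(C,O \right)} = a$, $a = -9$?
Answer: $- \frac{32887}{2} \approx -16444.0$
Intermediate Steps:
$D{\left(C,O \right)} = -9$
$m{\left(W,t \right)} = -8 + 9 W$
$-16435 + m{\left(\frac{1}{-9 + D{\left(-4,3 \right)}},-201 \right)} = -16435 - \left(8 - \frac{9}{-9 - 9}\right) = -16435 - \left(8 - \frac{9}{-18}\right) = -16435 + \left(-8 + 9 \left(- \frac{1}{18}\right)\right) = -16435 - \frac{17}{2} = - \frac{32887}{2}$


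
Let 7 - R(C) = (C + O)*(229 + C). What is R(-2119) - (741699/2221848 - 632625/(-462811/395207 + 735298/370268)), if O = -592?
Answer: -3046748763387315051243/700827365485208 ≈ -4.3474e+6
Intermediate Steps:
R(C) = 7 - (-592 + C)*(229 + C) (R(C) = 7 - (C - 592)*(229 + C) = 7 - (-592 + C)*(229 + C))
R(-2119) - (741699/2221848 - 632625/(-462811/395207 + 735298/370268)) = (135575 - 1*(-2119)² + 363*(-2119)) - (741699/2221848 - 632625/(-462811/395207 + 735298/370268)) = (135575 - 1*4490161 - 769197) - (741699*(1/2221848) - 632625/(-462811*1/395207 + 735298*(1/370268))) = (135575 - 4490161 - 769197) - (82411/246872 - 632625/(-462811/395207 + 367649/185134)) = -5123783 - (82411/246872 - 632625/59615406669/73166252738) = -5123783 - (82411/246872 - 632625*73166252738/59615406669) = -5123783 - (82411/246872 - 2204133363732250/2838828889) = -5123783 - 1*(-544138577820580450621/700827365485208) = -5123783 + 544138577820580450621/700827365485208 = -3046748763387315051243/700827365485208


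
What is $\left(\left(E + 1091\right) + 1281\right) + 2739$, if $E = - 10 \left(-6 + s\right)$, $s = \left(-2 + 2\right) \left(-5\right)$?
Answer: $5171$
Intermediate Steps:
$s = 0$ ($s = 0 \left(-5\right) = 0$)
$E = 60$ ($E = - 10 \left(-6 + 0\right) = \left(-10\right) \left(-6\right) = 60$)
$\left(\left(E + 1091\right) + 1281\right) + 2739 = \left(\left(60 + 1091\right) + 1281\right) + 2739 = \left(1151 + 1281\right) + 2739 = 2432 + 2739 = 5171$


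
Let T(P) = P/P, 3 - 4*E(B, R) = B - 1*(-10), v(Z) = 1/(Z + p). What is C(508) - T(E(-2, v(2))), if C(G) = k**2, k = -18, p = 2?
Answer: 323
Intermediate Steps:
C(G) = 324 (C(G) = (-18)**2 = 324)
v(Z) = 1/(2 + Z) (v(Z) = 1/(Z + 2) = 1/(2 + Z))
E(B, R) = -7/4 - B/4 (E(B, R) = 3/4 - (B - 1*(-10))/4 = 3/4 - (B + 10)/4 = 3/4 - (10 + B)/4 = 3/4 + (-5/2 - B/4) = -7/4 - B/4)
T(P) = 1
C(508) - T(E(-2, v(2))) = 324 - 1*1 = 324 - 1 = 323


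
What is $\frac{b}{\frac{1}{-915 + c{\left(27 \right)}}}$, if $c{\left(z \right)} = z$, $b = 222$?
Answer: $-197136$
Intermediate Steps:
$\frac{b}{\frac{1}{-915 + c{\left(27 \right)}}} = \frac{222}{\frac{1}{-915 + 27}} = \frac{222}{\frac{1}{-888}} = \frac{222}{- \frac{1}{888}} = 222 \left(-888\right) = -197136$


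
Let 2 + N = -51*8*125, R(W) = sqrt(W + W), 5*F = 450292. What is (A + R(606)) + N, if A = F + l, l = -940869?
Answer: -4509063/5 + 2*sqrt(303) ≈ -9.0178e+5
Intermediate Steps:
F = 450292/5 (F = (1/5)*450292 = 450292/5 ≈ 90058.)
R(W) = sqrt(2)*sqrt(W) (R(W) = sqrt(2*W) = sqrt(2)*sqrt(W))
A = -4254053/5 (A = 450292/5 - 940869 = -4254053/5 ≈ -8.5081e+5)
N = -51002 (N = -2 - 51*8*125 = -2 - 408*125 = -2 - 51000 = -51002)
(A + R(606)) + N = (-4254053/5 + sqrt(2)*sqrt(606)) - 51002 = (-4254053/5 + 2*sqrt(303)) - 51002 = -4509063/5 + 2*sqrt(303)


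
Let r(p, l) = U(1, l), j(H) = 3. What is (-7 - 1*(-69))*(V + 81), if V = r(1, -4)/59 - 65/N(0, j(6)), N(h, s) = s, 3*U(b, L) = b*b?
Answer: 217062/59 ≈ 3679.0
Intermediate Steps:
U(b, L) = b**2/3 (U(b, L) = (b*b)/3 = b**2/3)
r(p, l) = 1/3 (r(p, l) = (1/3)*1**2 = (1/3)*1 = 1/3)
V = -1278/59 (V = (1/3)/59 - 65/3 = (1/3)*(1/59) - 65*1/3 = 1/177 - 65/3 = -1278/59 ≈ -21.661)
(-7 - 1*(-69))*(V + 81) = (-7 - 1*(-69))*(-1278/59 + 81) = (-7 + 69)*(3501/59) = 62*(3501/59) = 217062/59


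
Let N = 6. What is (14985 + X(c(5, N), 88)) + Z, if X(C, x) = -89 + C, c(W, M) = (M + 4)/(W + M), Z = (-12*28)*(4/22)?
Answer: 163194/11 ≈ 14836.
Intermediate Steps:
Z = -672/11 (Z = -1344/22 = -336*2/11 = -672/11 ≈ -61.091)
c(W, M) = (4 + M)/(M + W)
(14985 + X(c(5, N), 88)) + Z = (14985 + (-89 + (4 + 6)/(6 + 5))) - 672/11 = (14985 + (-89 + 10/11)) - 672/11 = (14985 - 969/11) - 672/11 = 163866/11 - 672/11 = 163194/11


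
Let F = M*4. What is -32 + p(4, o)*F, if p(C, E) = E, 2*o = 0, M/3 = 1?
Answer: -32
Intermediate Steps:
M = 3 (M = 3*1 = 3)
o = 0 (o = (1/2)*0 = 0)
F = 12 (F = 3*4 = 12)
-32 + p(4, o)*F = -32 + 0*12 = -32 + 0 = -32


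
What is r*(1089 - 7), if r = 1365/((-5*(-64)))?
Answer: 147693/32 ≈ 4615.4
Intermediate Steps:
r = 273/64 (r = 1365/320 = 1365*(1/320) = 273/64 ≈ 4.2656)
r*(1089 - 7) = 273*(1089 - 7)/64 = (273/64)*1082 = 147693/32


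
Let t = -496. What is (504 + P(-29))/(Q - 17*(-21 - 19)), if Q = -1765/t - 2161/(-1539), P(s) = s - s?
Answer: 384725376/522862111 ≈ 0.73581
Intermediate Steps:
P(s) = 0
Q = 3788191/763344 (Q = -1765/(-496) - 2161/(-1539) = -1765*(-1/496) - 2161*(-1/1539) = 1765/496 + 2161/1539 = 3788191/763344 ≈ 4.9626)
(504 + P(-29))/(Q - 17*(-21 - 19)) = (504 + 0)/(3788191/763344 - 17*(-21 - 19)) = 504/(3788191/763344 - 17*(-40)) = 504/(3788191/763344 + 680) = 504/(522862111/763344) = 504*(763344/522862111) = 384725376/522862111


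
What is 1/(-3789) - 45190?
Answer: -171224911/3789 ≈ -45190.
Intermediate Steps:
1/(-3789) - 45190 = -1/3789 - 45190 = -171224911/3789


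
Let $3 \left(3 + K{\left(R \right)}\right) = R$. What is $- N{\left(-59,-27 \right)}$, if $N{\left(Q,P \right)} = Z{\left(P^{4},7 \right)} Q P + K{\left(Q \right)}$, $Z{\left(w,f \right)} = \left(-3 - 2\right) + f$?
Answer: $- \frac{9490}{3} \approx -3163.3$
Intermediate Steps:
$K{\left(R \right)} = -3 + \frac{R}{3}$
$Z{\left(w,f \right)} = -5 + f$
$N{\left(Q,P \right)} = -3 + \frac{Q}{3} + 2 P Q$ ($N{\left(Q,P \right)} = \left(-5 + 7\right) Q P + \left(-3 + \frac{Q}{3}\right) = 2 Q P + \left(-3 + \frac{Q}{3}\right) = 2 P Q + \left(-3 + \frac{Q}{3}\right) = -3 + \frac{Q}{3} + 2 P Q$)
$- N{\left(-59,-27 \right)} = - (-3 + \frac{1}{3} \left(-59\right) + 2 \left(-27\right) \left(-59\right)) = - (-3 - \frac{59}{3} + 3186) = \left(-1\right) \frac{9490}{3} = - \frac{9490}{3}$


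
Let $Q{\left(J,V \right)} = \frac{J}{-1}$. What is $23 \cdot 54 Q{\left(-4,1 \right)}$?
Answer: $4968$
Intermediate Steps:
$Q{\left(J,V \right)} = - J$ ($Q{\left(J,V \right)} = J \left(-1\right) = - J$)
$23 \cdot 54 Q{\left(-4,1 \right)} = 23 \cdot 54 \left(\left(-1\right) \left(-4\right)\right) = 1242 \cdot 4 = 4968$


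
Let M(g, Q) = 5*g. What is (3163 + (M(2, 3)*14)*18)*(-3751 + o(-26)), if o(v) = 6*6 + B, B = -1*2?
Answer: -21123711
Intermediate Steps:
B = -2
o(v) = 34 (o(v) = 6*6 - 2 = 36 - 2 = 34)
(3163 + (M(2, 3)*14)*18)*(-3751 + o(-26)) = (3163 + ((5*2)*14)*18)*(-3751 + 34) = (3163 + (10*14)*18)*(-3717) = (3163 + 140*18)*(-3717) = (3163 + 2520)*(-3717) = 5683*(-3717) = -21123711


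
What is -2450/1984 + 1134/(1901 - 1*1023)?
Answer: 24689/435488 ≈ 0.056693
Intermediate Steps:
-2450/1984 + 1134/(1901 - 1*1023) = -2450*1/1984 + 1134/(1901 - 1023) = -1225/992 + 1134/878 = -1225/992 + 1134*(1/878) = -1225/992 + 567/439 = 24689/435488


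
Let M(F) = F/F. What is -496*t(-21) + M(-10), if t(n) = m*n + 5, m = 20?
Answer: 205841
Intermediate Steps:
M(F) = 1
t(n) = 5 + 20*n (t(n) = 20*n + 5 = 5 + 20*n)
-496*t(-21) + M(-10) = -496*(5 + 20*(-21)) + 1 = -496*(5 - 420) + 1 = -496*(-415) + 1 = 205840 + 1 = 205841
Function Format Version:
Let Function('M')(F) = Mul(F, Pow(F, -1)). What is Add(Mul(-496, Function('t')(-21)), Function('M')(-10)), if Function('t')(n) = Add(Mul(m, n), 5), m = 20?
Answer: 205841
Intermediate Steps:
Function('M')(F) = 1
Function('t')(n) = Add(5, Mul(20, n)) (Function('t')(n) = Add(Mul(20, n), 5) = Add(5, Mul(20, n)))
Add(Mul(-496, Function('t')(-21)), Function('M')(-10)) = Add(Mul(-496, Add(5, Mul(20, -21))), 1) = Add(Mul(-496, Add(5, -420)), 1) = Add(Mul(-496, -415), 1) = Add(205840, 1) = 205841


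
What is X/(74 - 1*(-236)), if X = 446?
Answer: 223/155 ≈ 1.4387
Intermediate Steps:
X/(74 - 1*(-236)) = 446/(74 - 1*(-236)) = 446/(74 + 236) = 446/310 = 446*(1/310) = 223/155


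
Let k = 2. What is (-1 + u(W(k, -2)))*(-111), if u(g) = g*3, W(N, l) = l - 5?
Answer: 2442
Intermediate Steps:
W(N, l) = -5 + l
u(g) = 3*g
(-1 + u(W(k, -2)))*(-111) = (-1 + 3*(-5 - 2))*(-111) = (-1 + 3*(-7))*(-111) = (-1 - 21)*(-111) = -22*(-111) = 2442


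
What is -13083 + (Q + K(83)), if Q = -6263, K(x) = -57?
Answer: -19403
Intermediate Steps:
-13083 + (Q + K(83)) = -13083 + (-6263 - 57) = -13083 - 6320 = -19403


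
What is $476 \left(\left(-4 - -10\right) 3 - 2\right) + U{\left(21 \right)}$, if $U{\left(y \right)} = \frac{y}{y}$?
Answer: $7617$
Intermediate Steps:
$U{\left(y \right)} = 1$
$476 \left(\left(-4 - -10\right) 3 - 2\right) + U{\left(21 \right)} = 476 \left(\left(-4 - -10\right) 3 - 2\right) + 1 = 476 \left(\left(-4 + 10\right) 3 - 2\right) + 1 = 476 \left(6 \cdot 3 - 2\right) + 1 = 476 \left(18 - 2\right) + 1 = 476 \cdot 16 + 1 = 7616 + 1 = 7617$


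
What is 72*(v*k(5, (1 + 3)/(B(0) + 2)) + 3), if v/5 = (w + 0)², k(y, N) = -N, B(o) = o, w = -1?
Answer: -504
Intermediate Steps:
v = 5 (v = 5*(-1 + 0)² = 5*(-1)² = 5*1 = 5)
72*(v*k(5, (1 + 3)/(B(0) + 2)) + 3) = 72*(5*(-(1 + 3)/(0 + 2)) + 3) = 72*(5*(-4/2) + 3) = 72*(5*(-1*2) + 3) = 72*(5*(-2) + 3) = 72*(-10 + 3) = 72*(-7) = -504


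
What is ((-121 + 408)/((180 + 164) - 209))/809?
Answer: 287/109215 ≈ 0.0026278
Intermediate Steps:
((-121 + 408)/((180 + 164) - 209))/809 = (287/(344 - 209))*(1/809) = (287/135)*(1/809) = 287/109215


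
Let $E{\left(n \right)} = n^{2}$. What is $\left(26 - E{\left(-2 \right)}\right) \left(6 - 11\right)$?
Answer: $-110$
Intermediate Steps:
$\left(26 - E{\left(-2 \right)}\right) \left(6 - 11\right) = \left(26 - \left(-2\right)^{2}\right) \left(6 - 11\right) = \left(26 - 4\right) \left(-5\right) = 22 \left(-5\right) = -110$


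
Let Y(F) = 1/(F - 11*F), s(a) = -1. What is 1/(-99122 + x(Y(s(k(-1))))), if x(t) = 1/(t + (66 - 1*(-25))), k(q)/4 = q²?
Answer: -911/90300132 ≈ -1.0089e-5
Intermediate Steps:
k(q) = 4*q²
Y(F) = -1/(10*F) (Y(F) = 1/(-10*F) = -1/(10*F))
x(t) = 1/(91 + t) (x(t) = 1/(t + (66 + 25)) = 1/(t + 91) = 1/(91 + t))
1/(-99122 + x(Y(s(k(-1))))) = 1/(-99122 + 1/(91 - ⅒/(-1))) = 1/(-99122 + 1/(91 - ⅒*(-1))) = 1/(-99122 + 1/(91 + ⅒)) = 1/(-99122 + 1/(911/10)) = 1/(-99122 + 10/911) = 1/(-90300132/911) = -911/90300132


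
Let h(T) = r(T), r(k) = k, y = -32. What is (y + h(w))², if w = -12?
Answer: 1936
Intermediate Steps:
h(T) = T
(y + h(w))² = (-32 - 12)² = (-44)² = 1936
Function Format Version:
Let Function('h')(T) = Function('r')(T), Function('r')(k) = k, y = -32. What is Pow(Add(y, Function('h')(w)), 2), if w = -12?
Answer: 1936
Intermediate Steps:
Function('h')(T) = T
Pow(Add(y, Function('h')(w)), 2) = Pow(Add(-32, -12), 2) = Pow(-44, 2) = 1936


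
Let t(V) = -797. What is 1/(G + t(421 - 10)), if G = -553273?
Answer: -1/554070 ≈ -1.8048e-6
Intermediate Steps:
1/(G + t(421 - 10)) = 1/(-553273 - 797) = 1/(-554070) = -1/554070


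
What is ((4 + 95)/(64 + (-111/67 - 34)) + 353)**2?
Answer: 5658048400/44521 ≈ 1.2709e+5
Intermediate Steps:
((4 + 95)/(64 + (-111/67 - 34)) + 353)**2 = (99/(64 + (-111*1/67 - 34)) + 353)**2 = (99/(64 + (-111/67 - 34)) + 353)**2 = (99/(64 - 2389/67) + 353)**2 = (99/(1899/67) + 353)**2 = (99*(67/1899) + 353)**2 = (737/211 + 353)**2 = (75220/211)**2 = 5658048400/44521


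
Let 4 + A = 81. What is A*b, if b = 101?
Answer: 7777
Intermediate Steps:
A = 77 (A = -4 + 81 = 77)
A*b = 77*101 = 7777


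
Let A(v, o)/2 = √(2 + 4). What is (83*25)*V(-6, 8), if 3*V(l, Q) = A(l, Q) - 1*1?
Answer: -2075/3 + 4150*√6/3 ≈ 2696.8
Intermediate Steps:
A(v, o) = 2*√6 (A(v, o) = 2*√(2 + 4) = 2*√6)
V(l, Q) = -⅓ + 2*√6/3 (V(l, Q) = (2*√6 - 1*1)/3 = (2*√6 - 1)/3 = (-1 + 2*√6)/3 = -⅓ + 2*√6/3)
(83*25)*V(-6, 8) = (83*25)*(-⅓ + 2*√6/3) = 2075*(-⅓ + 2*√6/3) = -2075/3 + 4150*√6/3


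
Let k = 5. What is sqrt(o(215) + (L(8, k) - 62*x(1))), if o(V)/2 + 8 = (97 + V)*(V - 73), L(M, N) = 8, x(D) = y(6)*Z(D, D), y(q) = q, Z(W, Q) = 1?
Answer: 2*sqrt(22057) ≈ 297.03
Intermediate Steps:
x(D) = 6 (x(D) = 6*1 = 6)
o(V) = -16 + 2*(-73 + V)*(97 + V) (o(V) = -16 + 2*((97 + V)*(V - 73)) = -16 + 2*((97 + V)*(-73 + V)) = -16 + 2*((-73 + V)*(97 + V)) = -16 + 2*(-73 + V)*(97 + V))
sqrt(o(215) + (L(8, k) - 62*x(1))) = sqrt((-14178 + 2*215**2 + 48*215) + (8 - 62*6)) = sqrt((-14178 + 2*46225 + 10320) + (8 - 372)) = sqrt((-14178 + 92450 + 10320) - 364) = sqrt(88592 - 364) = sqrt(88228) = 2*sqrt(22057)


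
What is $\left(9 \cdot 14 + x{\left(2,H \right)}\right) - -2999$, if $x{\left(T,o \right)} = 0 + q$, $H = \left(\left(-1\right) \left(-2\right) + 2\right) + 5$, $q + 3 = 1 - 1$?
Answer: $3122$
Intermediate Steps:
$q = -3$ ($q = -3 + \left(1 - 1\right) = -3 + 0 = -3$)
$H = 9$ ($H = \left(2 + 2\right) + 5 = 4 + 5 = 9$)
$x{\left(T,o \right)} = -3$ ($x{\left(T,o \right)} = 0 - 3 = -3$)
$\left(9 \cdot 14 + x{\left(2,H \right)}\right) - -2999 = \left(9 \cdot 14 - 3\right) - -2999 = \left(126 - 3\right) + 2999 = 123 + 2999 = 3122$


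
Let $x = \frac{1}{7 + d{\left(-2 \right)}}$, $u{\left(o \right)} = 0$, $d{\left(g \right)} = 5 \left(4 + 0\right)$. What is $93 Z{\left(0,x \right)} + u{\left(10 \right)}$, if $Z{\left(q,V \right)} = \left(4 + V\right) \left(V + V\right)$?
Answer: $\frac{6758}{243} \approx 27.811$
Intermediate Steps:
$d{\left(g \right)} = 20$ ($d{\left(g \right)} = 5 \cdot 4 = 20$)
$x = \frac{1}{27}$ ($x = \frac{1}{7 + 20} = \frac{1}{27} \approx 0.037037$)
$Z{\left(q,V \right)} = 2 V \left(4 + V\right)$ ($Z{\left(q,V \right)} = \left(4 + V\right) 2 V = 2 V \left(4 + V\right)$)
$93 Z{\left(0,x \right)} + u{\left(10 \right)} = 93 \cdot 2 \cdot \frac{1}{27} \left(4 + \frac{1}{27}\right) + 0 = 93 \cdot 2 \cdot \frac{1}{27} \cdot \frac{109}{27} + 0 = 93 \cdot \frac{218}{729} + 0 = \frac{6758}{243} + 0 = \frac{6758}{243}$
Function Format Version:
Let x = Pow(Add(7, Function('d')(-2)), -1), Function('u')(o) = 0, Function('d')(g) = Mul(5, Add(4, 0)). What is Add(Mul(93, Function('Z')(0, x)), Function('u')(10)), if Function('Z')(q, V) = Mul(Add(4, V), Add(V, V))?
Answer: Rational(6758, 243) ≈ 27.811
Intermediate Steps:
Function('d')(g) = 20 (Function('d')(g) = Mul(5, 4) = 20)
x = Rational(1, 27) (x = Pow(Add(7, 20), -1) = Pow(27, -1) = Rational(1, 27) ≈ 0.037037)
Function('Z')(q, V) = Mul(2, V, Add(4, V)) (Function('Z')(q, V) = Mul(Add(4, V), Mul(2, V)) = Mul(2, V, Add(4, V)))
Add(Mul(93, Function('Z')(0, x)), Function('u')(10)) = Add(Mul(93, Mul(2, Rational(1, 27), Add(4, Rational(1, 27)))), 0) = Add(Mul(93, Mul(2, Rational(1, 27), Rational(109, 27))), 0) = Add(Mul(93, Rational(218, 729)), 0) = Add(Rational(6758, 243), 0) = Rational(6758, 243)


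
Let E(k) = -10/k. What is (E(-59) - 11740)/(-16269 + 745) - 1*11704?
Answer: -5359594107/457958 ≈ -11703.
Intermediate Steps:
(E(-59) - 11740)/(-16269 + 745) - 1*11704 = (-10/(-59) - 11740)/(-16269 + 745) - 1*11704 = (-10*(-1/59) - 11740)/(-15524) - 11704 = (10/59 - 11740)*(-1/15524) - 11704 = -692650/59*(-1/15524) - 11704 = 346325/457958 - 11704 = -5359594107/457958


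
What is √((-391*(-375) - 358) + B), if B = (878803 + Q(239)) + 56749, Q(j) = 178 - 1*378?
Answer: 11*√8939 ≈ 1040.0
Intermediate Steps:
Q(j) = -200 (Q(j) = 178 - 378 = -200)
B = 935352 (B = (878803 - 200) + 56749 = 878603 + 56749 = 935352)
√((-391*(-375) - 358) + B) = √((-391*(-375) - 358) + 935352) = √((146625 - 358) + 935352) = √(146267 + 935352) = √1081619 = 11*√8939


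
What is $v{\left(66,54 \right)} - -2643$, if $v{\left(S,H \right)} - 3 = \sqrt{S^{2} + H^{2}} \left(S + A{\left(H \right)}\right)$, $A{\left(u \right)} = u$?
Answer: $2646 + 720 \sqrt{202} \approx 12879.0$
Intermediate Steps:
$v{\left(S,H \right)} = 3 + \sqrt{H^{2} + S^{2}} \left(H + S\right)$ ($v{\left(S,H \right)} = 3 + \sqrt{S^{2} + H^{2}} \left(S + H\right) = 3 + \sqrt{H^{2} + S^{2}} \left(H + S\right)$)
$v{\left(66,54 \right)} - -2643 = \left(3 + 54 \sqrt{54^{2} + 66^{2}} + 66 \sqrt{54^{2} + 66^{2}}\right) - -2643 = \left(3 + 54 \sqrt{2916 + 4356} + 66 \sqrt{2916 + 4356}\right) + 2643 = \left(3 + 54 \sqrt{7272} + 66 \sqrt{7272}\right) + 2643 = \left(3 + 54 \cdot 6 \sqrt{202} + 66 \cdot 6 \sqrt{202}\right) + 2643 = \left(3 + 324 \sqrt{202} + 396 \sqrt{202}\right) + 2643 = \left(3 + 720 \sqrt{202}\right) + 2643 = 2646 + 720 \sqrt{202}$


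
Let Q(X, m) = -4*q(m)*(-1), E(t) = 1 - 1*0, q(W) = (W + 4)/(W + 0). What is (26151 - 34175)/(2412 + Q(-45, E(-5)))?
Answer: -1003/304 ≈ -3.2993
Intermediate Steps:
q(W) = (4 + W)/W
E(t) = 1 (E(t) = 1 + 0 = 1)
Q(X, m) = 4*(4 + m)/m (Q(X, m) = -4*(4 + m)/m*(-1) = 4*(4 + m)/m)
(26151 - 34175)/(2412 + Q(-45, E(-5))) = (26151 - 34175)/(2412 + (4 + 16/1)) = -8024/(2412 + (4 + 16*1)) = -8024/(2412 + (4 + 16)) = -8024/(2412 + 20) = -8024/2432 = -8024*1/2432 = -1003/304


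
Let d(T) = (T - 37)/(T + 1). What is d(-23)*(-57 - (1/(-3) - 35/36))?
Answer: -10025/66 ≈ -151.89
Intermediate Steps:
d(T) = (-37 + T)/(1 + T)
d(-23)*(-57 - (1/(-3) - 35/36)) = ((-37 - 23)/(1 - 23))*(-57 - (1/(-3) - 35/36)) = (-60/(-22))*(-57 - (1*(-⅓) - 35*1/36)) = (-1/22*(-60))*(-57 - (-⅓ - 35/36)) = 30*(-57 - 1*(-47/36))/11 = 30*(-57 + 47/36)/11 = (30/11)*(-2005/36) = -10025/66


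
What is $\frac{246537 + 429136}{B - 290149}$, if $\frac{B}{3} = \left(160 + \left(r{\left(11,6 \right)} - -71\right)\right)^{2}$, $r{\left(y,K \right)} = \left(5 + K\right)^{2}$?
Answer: $\frac{675673}{81563} \approx 8.2841$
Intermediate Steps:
$B = 371712$ ($B = 3 \left(160 - \left(-71 - \left(5 + 6\right)^{2}\right)\right)^{2} = 3 \left(160 + \left(11^{2} + 71\right)\right)^{2} = 3 \left(160 + \left(121 + 71\right)\right)^{2} = 3 \left(160 + 192\right)^{2} = 3 \cdot 352^{2} = 3 \cdot 123904 = 371712$)
$\frac{246537 + 429136}{B - 290149} = \frac{246537 + 429136}{371712 - 290149} = \frac{675673}{81563}$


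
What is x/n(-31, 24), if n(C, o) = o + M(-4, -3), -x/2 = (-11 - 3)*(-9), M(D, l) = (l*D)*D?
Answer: 21/2 ≈ 10.500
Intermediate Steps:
M(D, l) = l*D² (M(D, l) = (D*l)*D = l*D²)
x = -252 (x = -2*(-11 - 3)*(-9) = -(-28)*(-9) = -2*126 = -252)
n(C, o) = -48 + o (n(C, o) = o - 3*(-4)² = o - 3*16 = o - 48 = -48 + o)
x/n(-31, 24) = -252/(-48 + 24) = -252/(-24) = -252*(-1/24) = 21/2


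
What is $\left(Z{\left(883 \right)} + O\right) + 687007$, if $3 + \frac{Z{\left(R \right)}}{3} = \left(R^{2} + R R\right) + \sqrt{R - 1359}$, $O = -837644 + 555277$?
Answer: $5082765 + 6 i \sqrt{119} \approx 5.0828 \cdot 10^{6} + 65.452 i$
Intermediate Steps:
$O = -282367$
$Z{\left(R \right)} = -9 + 3 \sqrt{-1359 + R} + 6 R^{2}$ ($Z{\left(R \right)} = -9 + 3 \left(\left(R^{2} + R R\right) + \sqrt{R - 1359}\right) = -9 + 3 \left(\left(R^{2} + R^{2}\right) + \sqrt{-1359 + R}\right) = -9 + 3 \left(2 R^{2} + \sqrt{-1359 + R}\right) = -9 + 3 \left(\sqrt{-1359 + R} + 2 R^{2}\right) = -9 + \left(3 \sqrt{-1359 + R} + 6 R^{2}\right) = -9 + 3 \sqrt{-1359 + R} + 6 R^{2}$)
$\left(Z{\left(883 \right)} + O\right) + 687007 = \left(\left(-9 + 3 \sqrt{-1359 + 883} + 6 \cdot 883^{2}\right) - 282367\right) + 687007 = \left(\left(-9 + 3 \sqrt{-476} + 6 \cdot 779689\right) - 282367\right) + 687007 = \left(\left(-9 + 3 \cdot 2 i \sqrt{119} + 4678134\right) - 282367\right) + 687007 = \left(\left(-9 + 6 i \sqrt{119} + 4678134\right) - 282367\right) + 687007 = \left(\left(4678125 + 6 i \sqrt{119}\right) - 282367\right) + 687007 = \left(4395758 + 6 i \sqrt{119}\right) + 687007 = 5082765 + 6 i \sqrt{119}$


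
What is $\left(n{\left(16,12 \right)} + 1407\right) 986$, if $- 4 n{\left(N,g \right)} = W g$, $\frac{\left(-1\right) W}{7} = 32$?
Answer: $2049894$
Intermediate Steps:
$W = -224$ ($W = \left(-7\right) 32 = -224$)
$n{\left(N,g \right)} = 56 g$ ($n{\left(N,g \right)} = - \frac{\left(-224\right) g}{4} = 56 g$)
$\left(n{\left(16,12 \right)} + 1407\right) 986 = \left(56 \cdot 12 + 1407\right) 986 = \left(672 + 1407\right) 986 = 2079 \cdot 986 = 2049894$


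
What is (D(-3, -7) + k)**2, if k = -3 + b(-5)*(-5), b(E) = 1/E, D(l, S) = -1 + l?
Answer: 36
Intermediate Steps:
b(E) = 1/E
k = -2 (k = -3 - 5/(-5) = -3 - 1/5*(-5) = -3 + 1 = -2)
(D(-3, -7) + k)**2 = ((-1 - 3) - 2)**2 = (-4 - 2)**2 = (-6)**2 = 36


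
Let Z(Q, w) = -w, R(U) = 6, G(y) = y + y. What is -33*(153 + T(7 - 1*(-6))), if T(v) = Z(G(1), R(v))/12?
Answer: -10065/2 ≈ -5032.5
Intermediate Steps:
G(y) = 2*y
T(v) = -1/2 (T(v) = -1*6/12 = -6*1/12 = -1/2)
-33*(153 + T(7 - 1*(-6))) = -33*(153 - 1/2) = -33*305/2 = -10065/2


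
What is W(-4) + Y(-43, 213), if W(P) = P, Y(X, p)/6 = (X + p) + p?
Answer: 2294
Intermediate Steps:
Y(X, p) = 6*X + 12*p (Y(X, p) = 6*((X + p) + p) = 6*(X + 2*p) = 6*X + 12*p)
W(-4) + Y(-43, 213) = -4 + (6*(-43) + 12*213) = -4 + (-258 + 2556) = -4 + 2298 = 2294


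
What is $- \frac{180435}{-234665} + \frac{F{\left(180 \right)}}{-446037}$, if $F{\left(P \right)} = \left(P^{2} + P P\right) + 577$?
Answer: $\frac{13027798478}{20933854521} \approx 0.62233$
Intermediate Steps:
$F{\left(P \right)} = 577 + 2 P^{2}$ ($F{\left(P \right)} = \left(P^{2} + P^{2}\right) + 577 = 2 P^{2} + 577 = 577 + 2 P^{2}$)
$- \frac{180435}{-234665} + \frac{F{\left(180 \right)}}{-446037} = - \frac{180435}{-234665} + \frac{577 + 2 \cdot 180^{2}}{-446037} = \left(-180435\right) \left(- \frac{1}{234665}\right) + \left(577 + 2 \cdot 32400\right) \left(- \frac{1}{446037}\right) = \frac{36087}{46933} + \left(577 + 64800\right) \left(- \frac{1}{446037}\right) = \frac{36087}{46933} + 65377 \left(- \frac{1}{446037}\right) = \frac{36087}{46933} - \frac{65377}{446037} = \frac{13027798478}{20933854521}$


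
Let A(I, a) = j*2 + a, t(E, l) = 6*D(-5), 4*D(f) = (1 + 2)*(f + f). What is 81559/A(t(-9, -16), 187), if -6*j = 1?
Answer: 244677/560 ≈ 436.92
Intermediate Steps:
j = -⅙ (j = -⅙*1 = -⅙ ≈ -0.16667)
D(f) = 3*f/2 (D(f) = ((1 + 2)*(f + f))/4 = (3*(2*f))/4 = (6*f)/4 = 3*f/2)
t(E, l) = -45 (t(E, l) = 6*((3/2)*(-5)) = 6*(-15/2) = -45)
A(I, a) = -⅓ + a (A(I, a) = -⅙*2 + a = -⅓ + a)
81559/A(t(-9, -16), 187) = 81559/(-⅓ + 187) = 81559/(560/3) = 81559*(3/560) = 244677/560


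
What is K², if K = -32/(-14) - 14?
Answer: 6724/49 ≈ 137.22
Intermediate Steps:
K = -82/7 (K = -32*(-1/14) - 14 = 16/7 - 14 = -82/7 ≈ -11.714)
K² = (-82/7)² = 6724/49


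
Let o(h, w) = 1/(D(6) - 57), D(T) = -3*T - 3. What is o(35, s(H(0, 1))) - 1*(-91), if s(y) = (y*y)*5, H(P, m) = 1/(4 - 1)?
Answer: 7097/78 ≈ 90.987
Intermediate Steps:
H(P, m) = ⅓ (H(P, m) = 1/3 = ⅓)
s(y) = 5*y² (s(y) = y²*5 = 5*y²)
D(T) = -3 - 3*T
o(h, w) = -1/78 (o(h, w) = 1/((-3 - 3*6) - 57) = 1/((-3 - 18) - 57) = 1/(-21 - 57) = 1/(-78) = -1/78)
o(35, s(H(0, 1))) - 1*(-91) = -1/78 - 1*(-91) = -1/78 + 91 = 7097/78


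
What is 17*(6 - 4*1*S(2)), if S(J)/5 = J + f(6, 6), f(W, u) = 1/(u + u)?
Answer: -1819/3 ≈ -606.33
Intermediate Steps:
f(W, u) = 1/(2*u)
S(J) = 5/12 + 5*J (S(J) = 5*(J + (1/2)/6) = 5*(J + (1/2)*(1/6)) = 5*(J + 1/12) = 5*(1/12 + J) = 5/12 + 5*J)
17*(6 - 4*1*S(2)) = 17*(6 - 4*1*(5/12 + 5*2)) = 17*(6 - 4*1*(5/12 + 10)) = 17*(6 - 4*1*(125/12)) = 17*(6 - 125/3) = 17*(-107/3) = -1819/3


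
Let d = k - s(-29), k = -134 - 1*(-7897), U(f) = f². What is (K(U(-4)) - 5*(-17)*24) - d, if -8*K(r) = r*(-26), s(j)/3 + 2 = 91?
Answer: -5404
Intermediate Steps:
s(j) = 267 (s(j) = -6 + 3*91 = -6 + 273 = 267)
k = 7763 (k = -134 + 7897 = 7763)
d = 7496 (d = 7763 - 1*267 = 7763 - 267 = 7496)
K(r) = 13*r/4 (K(r) = -r*(-26)/8 = -(-13)*r/4 = 13*r/4)
(K(U(-4)) - 5*(-17)*24) - d = ((13/4)*(-4)² - 5*(-17)*24) - 1*7496 = ((13/4)*16 + 85*24) - 7496 = (52 + 2040) - 7496 = 2092 - 7496 = -5404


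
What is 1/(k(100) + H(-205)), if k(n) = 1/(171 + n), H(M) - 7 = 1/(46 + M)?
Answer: 43089/301511 ≈ 0.14291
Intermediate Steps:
H(M) = 7 + 1/(46 + M)
1/(k(100) + H(-205)) = 1/(1/(171 + 100) + (323 + 7*(-205))/(46 - 205)) = 1/(1/271 + (323 - 1435)/(-159)) = 1/(1/271 - 1/159*(-1112)) = 1/(1/271 + 1112/159) = 1/(301511/43089) = 43089/301511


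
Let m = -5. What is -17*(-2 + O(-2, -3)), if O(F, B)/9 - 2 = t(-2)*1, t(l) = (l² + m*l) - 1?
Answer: -2261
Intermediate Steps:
t(l) = -1 + l² - 5*l (t(l) = (l² - 5*l) - 1 = -1 + l² - 5*l)
O(F, B) = 135 (O(F, B) = 18 + 9*((-1 + (-2)² - 5*(-2))*1) = 18 + 9*((-1 + 4 + 10)*1) = 18 + 9*(13*1) = 18 + 9*13 = 18 + 117 = 135)
-17*(-2 + O(-2, -3)) = -17*(-2 + 135) = -17*133 = -1*2261 = -2261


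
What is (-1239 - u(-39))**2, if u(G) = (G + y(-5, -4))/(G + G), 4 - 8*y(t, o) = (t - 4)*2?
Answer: 149546944369/97344 ≈ 1.5363e+6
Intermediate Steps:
y(t, o) = 3/2 - t/4 (y(t, o) = 1/2 - (t - 4)*2/8 = 1/2 - (-4 + t)*2/8 = 1/2 - (-8 + 2*t)/8 = 1/2 + (1 - t/4) = 3/2 - t/4)
u(G) = (11/4 + G)/(2*G) (u(G) = (G + (3/2 - 1/4*(-5)))/(G + G) = (G + (3/2 + 5/4))/((2*G)) = (G + 11/4)*(1/(2*G)) = (11/4 + G)*(1/(2*G)) = (11/4 + G)/(2*G))
(-1239 - u(-39))**2 = (-1239 - (11 + 4*(-39))/(8*(-39)))**2 = (-1239 - (-1)*(11 - 156)/(8*39))**2 = (-1239 - (-1)*(-145)/(8*39))**2 = (-1239 - 1*145/312)**2 = (-1239 - 145/312)**2 = (-386713/312)**2 = 149546944369/97344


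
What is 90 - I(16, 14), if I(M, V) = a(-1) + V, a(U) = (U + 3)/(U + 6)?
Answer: 378/5 ≈ 75.600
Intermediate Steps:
a(U) = (3 + U)/(6 + U)
I(M, V) = ⅖ + V (I(M, V) = (3 - 1)/(6 - 1) + V = 2/5 + V = (⅕)*2 + V = ⅖ + V)
90 - I(16, 14) = 90 - (⅖ + 14) = 90 - 1*72/5 = 90 - 72/5 = 378/5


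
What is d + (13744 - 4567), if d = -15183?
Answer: -6006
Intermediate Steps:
d + (13744 - 4567) = -15183 + (13744 - 4567) = -15183 + 9177 = -6006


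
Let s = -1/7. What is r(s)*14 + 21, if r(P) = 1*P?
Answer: 19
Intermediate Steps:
s = -⅐ (s = -1*⅐ = -⅐ ≈ -0.14286)
r(P) = P
r(s)*14 + 21 = -⅐*14 + 21 = -2 + 21 = 19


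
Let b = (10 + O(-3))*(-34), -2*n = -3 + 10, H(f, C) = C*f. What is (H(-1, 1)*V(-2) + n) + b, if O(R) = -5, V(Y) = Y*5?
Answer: -327/2 ≈ -163.50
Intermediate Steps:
V(Y) = 5*Y
n = -7/2 (n = -(-3 + 10)/2 = -½*7 = -7/2 ≈ -3.5000)
b = -170 (b = (10 - 5)*(-34) = 5*(-34) = -170)
(H(-1, 1)*V(-2) + n) + b = ((1*(-1))*(5*(-2)) - 7/2) - 170 = (-1*(-10) - 7/2) - 170 = (10 - 7/2) - 170 = 13/2 - 170 = -327/2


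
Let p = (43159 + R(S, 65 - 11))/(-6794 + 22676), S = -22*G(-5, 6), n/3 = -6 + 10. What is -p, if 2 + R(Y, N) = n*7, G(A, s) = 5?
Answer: -43241/15882 ≈ -2.7226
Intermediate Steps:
n = 12 (n = 3*(-6 + 10) = 3*4 = 12)
S = -110 (S = -22*5 = -110)
R(Y, N) = 82 (R(Y, N) = -2 + 12*7 = -2 + 84 = 82)
p = 43241/15882 (p = (43159 + 82)/(-6794 + 22676) = 43241/15882 ≈ 2.7226)
-p = -1*43241/15882 = -43241/15882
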